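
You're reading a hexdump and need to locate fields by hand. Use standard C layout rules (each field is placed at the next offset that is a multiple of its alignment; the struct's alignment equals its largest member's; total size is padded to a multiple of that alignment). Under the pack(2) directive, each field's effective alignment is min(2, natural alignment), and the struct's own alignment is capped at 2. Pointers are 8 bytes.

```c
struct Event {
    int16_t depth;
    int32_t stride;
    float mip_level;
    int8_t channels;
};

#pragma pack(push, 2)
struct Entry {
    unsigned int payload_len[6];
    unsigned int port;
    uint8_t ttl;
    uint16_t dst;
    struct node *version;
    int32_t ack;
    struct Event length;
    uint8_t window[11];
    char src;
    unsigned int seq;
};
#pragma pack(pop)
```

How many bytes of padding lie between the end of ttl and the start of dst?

Event: @0: depth [2B, align 2] → 2; +2 pad (align 4); @4: stride [4B, align 4] → 8; @8: mip_level [4B, align 4] → 12; @12: channels [1B, align 1] → 13; +3 tail pad (align 4); size 16, align 4
@0: payload_len [24B, align 2] → 24
@24: port [4B, align 2] → 28
@28: ttl [1B, align 1] → 29
+1 pad (align 2)
@30: dst [2B, align 2] → 32

1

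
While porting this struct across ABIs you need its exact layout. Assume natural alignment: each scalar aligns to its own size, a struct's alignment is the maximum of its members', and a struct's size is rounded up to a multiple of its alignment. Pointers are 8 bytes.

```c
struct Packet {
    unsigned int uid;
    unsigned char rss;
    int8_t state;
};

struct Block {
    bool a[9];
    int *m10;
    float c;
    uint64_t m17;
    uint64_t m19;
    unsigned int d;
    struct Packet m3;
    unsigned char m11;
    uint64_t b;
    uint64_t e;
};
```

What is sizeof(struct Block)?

Packet: @0: uid [4B, align 4] → 4; @4: rss [1B, align 1] → 5; @5: state [1B, align 1] → 6; +2 tail pad (align 4); size 8, align 4
@0: a [9B, align 1] → 9
+7 pad (align 8)
@16: m10 [8B, align 8] → 24
@24: c [4B, align 4] → 28
+4 pad (align 8)
@32: m17 [8B, align 8] → 40
@40: m19 [8B, align 8] → 48
@48: d [4B, align 4] → 52
@52: m3 [8B, align 4] → 60
@60: m11 [1B, align 1] → 61
+3 pad (align 8)
@64: b [8B, align 8] → 72
@72: e [8B, align 8] → 80
size 80, align 8

80 bytes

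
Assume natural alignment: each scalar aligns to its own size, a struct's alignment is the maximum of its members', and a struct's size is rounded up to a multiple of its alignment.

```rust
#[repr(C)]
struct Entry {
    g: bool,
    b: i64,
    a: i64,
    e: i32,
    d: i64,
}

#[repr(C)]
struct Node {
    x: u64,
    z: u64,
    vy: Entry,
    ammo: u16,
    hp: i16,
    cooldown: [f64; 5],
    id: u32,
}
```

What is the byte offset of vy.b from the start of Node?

24

Entry: g at 0 (size 1, align 1) → ends 1; pad 7 to align 8 for b; b at 8 (size 8, align 8) → ends 16; a at 16 (size 8, align 8) → ends 24; e at 24 (size 4, align 4) → ends 28; pad 4 to align 8 for d; d at 32 (size 8, align 8) → ends 40; total 40 bytes, alignment 8
x at 0 (size 8, align 8) → ends 8
z at 8 (size 8, align 8) → ends 16
vy at 16 (size 40, align 8) → ends 56
within Entry: b at 8
16 + 8 = 24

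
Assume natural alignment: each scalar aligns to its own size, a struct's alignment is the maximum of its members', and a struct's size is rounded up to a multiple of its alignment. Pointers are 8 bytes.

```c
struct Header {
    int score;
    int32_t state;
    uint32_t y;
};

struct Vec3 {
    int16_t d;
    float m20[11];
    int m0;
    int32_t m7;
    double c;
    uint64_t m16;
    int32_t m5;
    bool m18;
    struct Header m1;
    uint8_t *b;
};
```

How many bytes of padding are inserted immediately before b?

Header: @0: score [4B, align 4] → 4; @4: state [4B, align 4] → 8; @8: y [4B, align 4] → 12; size 12, align 4
@0: d [2B, align 2] → 2
+2 pad (align 4)
@4: m20 [44B, align 4] → 48
@48: m0 [4B, align 4] → 52
@52: m7 [4B, align 4] → 56
@56: c [8B, align 8] → 64
@64: m16 [8B, align 8] → 72
@72: m5 [4B, align 4] → 76
@76: m18 [1B, align 1] → 77
+3 pad (align 4)
@80: m1 [12B, align 4] → 92
+4 pad (align 8)
@96: b [8B, align 8] → 104

4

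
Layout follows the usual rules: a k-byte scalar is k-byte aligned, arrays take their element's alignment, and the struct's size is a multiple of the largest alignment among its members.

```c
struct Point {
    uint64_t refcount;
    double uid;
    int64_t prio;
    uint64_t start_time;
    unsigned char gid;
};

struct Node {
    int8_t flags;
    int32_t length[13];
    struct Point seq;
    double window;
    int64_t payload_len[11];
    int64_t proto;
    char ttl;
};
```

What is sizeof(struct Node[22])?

Point: 0..8  refcount  (8B, 8-aligned); 8..16  uid  (8B, 8-aligned); 16..24  prio  (8B, 8-aligned); 24..32  start_time  (8B, 8-aligned); 32..33  gid  (1B, 1-aligned); 33..40  -- tail padding (7B); sizeof = 40, alignof = 8
0..1  flags  (1B, 1-aligned)
1..4  -- padding (3B)
4..56  length  (52B, 4-aligned)
56..96  seq  (40B, 8-aligned)
96..104  window  (8B, 8-aligned)
104..192  payload_len  (88B, 8-aligned)
192..200  proto  (8B, 8-aligned)
200..201  ttl  (1B, 1-aligned)
201..208  -- tail padding (7B)
sizeof = 208, alignof = 8
array of 22: 22 × 208 = 4576

4576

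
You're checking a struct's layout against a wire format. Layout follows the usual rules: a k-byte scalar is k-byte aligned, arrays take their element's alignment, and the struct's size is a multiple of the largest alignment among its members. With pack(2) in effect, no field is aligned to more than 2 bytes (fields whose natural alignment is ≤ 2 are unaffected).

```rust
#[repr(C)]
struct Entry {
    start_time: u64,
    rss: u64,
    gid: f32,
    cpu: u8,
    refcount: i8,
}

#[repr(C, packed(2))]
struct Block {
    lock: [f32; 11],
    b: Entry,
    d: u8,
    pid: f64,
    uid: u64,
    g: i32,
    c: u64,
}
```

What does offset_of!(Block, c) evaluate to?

90

Entry: start_time at 0 (size 8, align 8) → ends 8; rss at 8 (size 8, align 8) → ends 16; gid at 16 (size 4, align 4) → ends 20; cpu at 20 (size 1, align 1) → ends 21; refcount at 21 (size 1, align 1) → ends 22; tail pad 2 to reach multiple of 8; total 24 bytes, alignment 8
lock at 0 (size 44, align 2) → ends 44
b at 44 (size 24, align 2) → ends 68
d at 68 (size 1, align 1) → ends 69
pad 1 to align 2 for pid
pid at 70 (size 8, align 2) → ends 78
uid at 78 (size 8, align 2) → ends 86
g at 86 (size 4, align 2) → ends 90
c at 90 (size 8, align 2) → ends 98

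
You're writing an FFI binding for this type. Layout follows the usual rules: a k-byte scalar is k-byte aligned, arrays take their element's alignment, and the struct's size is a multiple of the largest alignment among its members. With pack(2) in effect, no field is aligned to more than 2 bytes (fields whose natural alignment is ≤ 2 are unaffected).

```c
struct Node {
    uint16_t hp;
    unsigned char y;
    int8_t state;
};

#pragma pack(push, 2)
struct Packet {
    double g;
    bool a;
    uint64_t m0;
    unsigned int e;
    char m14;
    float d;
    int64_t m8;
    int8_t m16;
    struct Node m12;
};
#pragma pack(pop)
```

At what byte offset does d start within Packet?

24

Node: 0..2  hp  (2B, 2-aligned); 2..3  y  (1B, 1-aligned); 3..4  state  (1B, 1-aligned); sizeof = 4, alignof = 2
0..8  g  (8B, 2-aligned)
8..9  a  (1B, 1-aligned)
9..10  -- padding (1B)
10..18  m0  (8B, 2-aligned)
18..22  e  (4B, 2-aligned)
22..23  m14  (1B, 1-aligned)
23..24  -- padding (1B)
24..28  d  (4B, 2-aligned)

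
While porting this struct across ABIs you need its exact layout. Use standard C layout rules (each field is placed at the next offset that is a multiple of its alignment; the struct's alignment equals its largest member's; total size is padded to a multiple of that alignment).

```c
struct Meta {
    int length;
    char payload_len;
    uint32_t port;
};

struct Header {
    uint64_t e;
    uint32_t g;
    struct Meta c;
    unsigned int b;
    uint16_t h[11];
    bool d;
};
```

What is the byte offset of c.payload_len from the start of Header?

16

Meta: length at 0 (size 4, align 4) → ends 4; payload_len at 4 (size 1, align 1) → ends 5; pad 3 to align 4 for port; port at 8 (size 4, align 4) → ends 12; total 12 bytes, alignment 4
e at 0 (size 8, align 8) → ends 8
g at 8 (size 4, align 4) → ends 12
c at 12 (size 12, align 4) → ends 24
within Meta: payload_len at 4
12 + 4 = 16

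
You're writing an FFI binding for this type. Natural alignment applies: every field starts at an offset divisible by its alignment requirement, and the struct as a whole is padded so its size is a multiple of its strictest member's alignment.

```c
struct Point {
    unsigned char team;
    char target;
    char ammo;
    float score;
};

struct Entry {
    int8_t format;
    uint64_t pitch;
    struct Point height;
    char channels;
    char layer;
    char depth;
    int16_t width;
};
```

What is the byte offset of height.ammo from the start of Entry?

18

Point: @0: team [1B, align 1] → 1; @1: target [1B, align 1] → 2; @2: ammo [1B, align 1] → 3; +1 pad (align 4); @4: score [4B, align 4] → 8; size 8, align 4
@0: format [1B, align 1] → 1
+7 pad (align 8)
@8: pitch [8B, align 8] → 16
@16: height [8B, align 4] → 24
within Point: ammo at 2
16 + 2 = 18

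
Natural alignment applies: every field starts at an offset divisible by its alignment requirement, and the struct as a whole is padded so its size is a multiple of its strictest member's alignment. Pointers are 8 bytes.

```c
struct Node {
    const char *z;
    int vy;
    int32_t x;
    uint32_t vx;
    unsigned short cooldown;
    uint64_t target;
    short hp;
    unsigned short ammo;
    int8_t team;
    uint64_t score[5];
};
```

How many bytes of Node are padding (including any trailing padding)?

5

@0: z [8B, align 8] → 8
@8: vy [4B, align 4] → 12
@12: x [4B, align 4] → 16
@16: vx [4B, align 4] → 20
@20: cooldown [2B, align 2] → 22
+2 pad (align 8)
@24: target [8B, align 8] → 32
@32: hp [2B, align 2] → 34
@34: ammo [2B, align 2] → 36
@36: team [1B, align 1] → 37
+3 pad (align 8)
@40: score [40B, align 8] → 80
size 80, align 8
data bytes 75, size 80 → padding 5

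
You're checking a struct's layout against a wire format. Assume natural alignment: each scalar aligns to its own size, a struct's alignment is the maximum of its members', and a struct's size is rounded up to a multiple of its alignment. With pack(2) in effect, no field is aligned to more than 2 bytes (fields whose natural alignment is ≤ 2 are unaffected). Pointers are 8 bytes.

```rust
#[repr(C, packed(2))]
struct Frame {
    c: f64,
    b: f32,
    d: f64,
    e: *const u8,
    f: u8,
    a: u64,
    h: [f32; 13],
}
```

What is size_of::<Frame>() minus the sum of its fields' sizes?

1

@0: c [8B, align 2] → 8
@8: b [4B, align 2] → 12
@12: d [8B, align 2] → 20
@20: e [8B, align 2] → 28
@28: f [1B, align 1] → 29
+1 pad (align 2)
@30: a [8B, align 2] → 38
@38: h [52B, align 2] → 90
size 90, align 2
data bytes 89, size 90 → padding 1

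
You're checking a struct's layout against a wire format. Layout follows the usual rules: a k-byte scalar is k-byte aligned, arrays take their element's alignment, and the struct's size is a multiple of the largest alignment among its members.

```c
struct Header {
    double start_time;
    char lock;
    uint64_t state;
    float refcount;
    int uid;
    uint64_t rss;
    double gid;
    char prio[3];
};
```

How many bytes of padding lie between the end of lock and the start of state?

7

0..8  start_time  (8B, 8-aligned)
8..9  lock  (1B, 1-aligned)
9..16  -- padding (7B)
16..24  state  (8B, 8-aligned)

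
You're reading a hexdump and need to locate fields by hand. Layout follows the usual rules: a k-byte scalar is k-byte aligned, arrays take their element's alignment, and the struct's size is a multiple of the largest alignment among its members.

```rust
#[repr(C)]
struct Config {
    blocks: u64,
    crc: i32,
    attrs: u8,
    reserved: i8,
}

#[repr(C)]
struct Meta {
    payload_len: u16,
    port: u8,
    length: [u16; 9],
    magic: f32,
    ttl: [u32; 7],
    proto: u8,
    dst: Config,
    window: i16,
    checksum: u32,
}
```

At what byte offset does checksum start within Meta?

84

Config: blocks at 0 (size 8, align 8) → ends 8; crc at 8 (size 4, align 4) → ends 12; attrs at 12 (size 1, align 1) → ends 13; reserved at 13 (size 1, align 1) → ends 14; tail pad 2 to reach multiple of 8; total 16 bytes, alignment 8
payload_len at 0 (size 2, align 2) → ends 2
port at 2 (size 1, align 1) → ends 3
pad 1 to align 2 for length
length at 4 (size 18, align 2) → ends 22
pad 2 to align 4 for magic
magic at 24 (size 4, align 4) → ends 28
ttl at 28 (size 28, align 4) → ends 56
proto at 56 (size 1, align 1) → ends 57
pad 7 to align 8 for dst
dst at 64 (size 16, align 8) → ends 80
window at 80 (size 2, align 2) → ends 82
pad 2 to align 4 for checksum
checksum at 84 (size 4, align 4) → ends 88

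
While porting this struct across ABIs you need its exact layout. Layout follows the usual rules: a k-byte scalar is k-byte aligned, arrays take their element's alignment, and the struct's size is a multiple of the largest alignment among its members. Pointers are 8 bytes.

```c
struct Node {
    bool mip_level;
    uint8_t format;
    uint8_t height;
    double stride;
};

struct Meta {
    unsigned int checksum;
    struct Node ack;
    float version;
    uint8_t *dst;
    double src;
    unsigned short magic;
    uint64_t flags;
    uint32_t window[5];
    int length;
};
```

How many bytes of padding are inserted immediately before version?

Node: 0..1  mip_level  (1B, 1-aligned); 1..2  format  (1B, 1-aligned); 2..3  height  (1B, 1-aligned); 3..8  -- padding (5B); 8..16  stride  (8B, 8-aligned); sizeof = 16, alignof = 8
0..4  checksum  (4B, 4-aligned)
4..8  -- padding (4B)
8..24  ack  (16B, 8-aligned)
24..28  version  (4B, 4-aligned)

0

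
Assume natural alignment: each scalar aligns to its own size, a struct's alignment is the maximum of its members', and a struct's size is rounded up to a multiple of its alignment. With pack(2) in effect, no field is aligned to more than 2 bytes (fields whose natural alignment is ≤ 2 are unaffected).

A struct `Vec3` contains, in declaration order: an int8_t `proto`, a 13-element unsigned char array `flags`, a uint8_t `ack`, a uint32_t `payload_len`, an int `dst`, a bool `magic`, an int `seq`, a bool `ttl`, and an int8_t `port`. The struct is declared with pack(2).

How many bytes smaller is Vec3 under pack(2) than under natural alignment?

4

natural layout:
  @0: proto [1B, align 1] → 1
  @1: flags [13B, align 1] → 14
  @14: ack [1B, align 1] → 15
  +1 pad (align 4)
  @16: payload_len [4B, align 4] → 20
  @20: dst [4B, align 4] → 24
  @24: magic [1B, align 1] → 25
  +3 pad (align 4)
  @28: seq [4B, align 4] → 32
  @32: ttl [1B, align 1] → 33
  @33: port [1B, align 1] → 34
  +2 tail pad (align 4)
  size 36, align 4
packed(2) layout:
  @0: proto [1B, align 1] → 1
  @1: flags [13B, align 1] → 14
  @14: ack [1B, align 1] → 15
  +1 pad (align 2)
  @16: payload_len [4B, align 2] → 20
  @20: dst [4B, align 2] → 24
  @24: magic [1B, align 1] → 25
  +1 pad (align 2)
  @26: seq [4B, align 2] → 30
  @30: ttl [1B, align 1] → 31
  @31: port [1B, align 1] → 32
  size 32, align 2
36 − 32 = 4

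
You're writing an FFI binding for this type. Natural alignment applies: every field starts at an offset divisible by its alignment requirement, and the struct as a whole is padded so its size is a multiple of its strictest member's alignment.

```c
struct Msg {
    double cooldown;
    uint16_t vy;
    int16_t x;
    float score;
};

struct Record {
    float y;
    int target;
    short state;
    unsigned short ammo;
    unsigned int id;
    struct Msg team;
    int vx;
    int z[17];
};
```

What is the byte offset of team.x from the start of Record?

26

Msg: cooldown at 0 (size 8, align 8) → ends 8; vy at 8 (size 2, align 2) → ends 10; x at 10 (size 2, align 2) → ends 12; score at 12 (size 4, align 4) → ends 16; total 16 bytes, alignment 8
y at 0 (size 4, align 4) → ends 4
target at 4 (size 4, align 4) → ends 8
state at 8 (size 2, align 2) → ends 10
ammo at 10 (size 2, align 2) → ends 12
id at 12 (size 4, align 4) → ends 16
team at 16 (size 16, align 8) → ends 32
within Msg: x at 10
16 + 10 = 26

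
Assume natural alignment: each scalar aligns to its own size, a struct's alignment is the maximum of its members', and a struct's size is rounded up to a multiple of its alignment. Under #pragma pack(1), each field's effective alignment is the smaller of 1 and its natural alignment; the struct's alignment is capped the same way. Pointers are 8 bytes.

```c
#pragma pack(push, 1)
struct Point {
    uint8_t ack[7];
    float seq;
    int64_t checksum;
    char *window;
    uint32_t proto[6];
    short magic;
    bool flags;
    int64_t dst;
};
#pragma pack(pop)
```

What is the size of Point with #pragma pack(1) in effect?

ack at 0 (size 7, align 1) → ends 7
seq at 7 (size 4, align 1) → ends 11
checksum at 11 (size 8, align 1) → ends 19
window at 19 (size 8, align 1) → ends 27
proto at 27 (size 24, align 1) → ends 51
magic at 51 (size 2, align 1) → ends 53
flags at 53 (size 1, align 1) → ends 54
dst at 54 (size 8, align 1) → ends 62
total 62 bytes, alignment 1

62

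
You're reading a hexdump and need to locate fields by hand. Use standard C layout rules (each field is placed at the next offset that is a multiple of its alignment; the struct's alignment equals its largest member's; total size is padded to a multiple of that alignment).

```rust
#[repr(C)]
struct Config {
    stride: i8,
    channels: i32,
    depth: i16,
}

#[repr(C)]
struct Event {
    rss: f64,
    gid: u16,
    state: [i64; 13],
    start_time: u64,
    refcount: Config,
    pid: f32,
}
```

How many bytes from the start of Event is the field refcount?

128

Config: 0..1  stride  (1B, 1-aligned); 1..4  -- padding (3B); 4..8  channels  (4B, 4-aligned); 8..10  depth  (2B, 2-aligned); 10..12  -- tail padding (2B); sizeof = 12, alignof = 4
0..8  rss  (8B, 8-aligned)
8..10  gid  (2B, 2-aligned)
10..16  -- padding (6B)
16..120  state  (104B, 8-aligned)
120..128  start_time  (8B, 8-aligned)
128..140  refcount  (12B, 4-aligned)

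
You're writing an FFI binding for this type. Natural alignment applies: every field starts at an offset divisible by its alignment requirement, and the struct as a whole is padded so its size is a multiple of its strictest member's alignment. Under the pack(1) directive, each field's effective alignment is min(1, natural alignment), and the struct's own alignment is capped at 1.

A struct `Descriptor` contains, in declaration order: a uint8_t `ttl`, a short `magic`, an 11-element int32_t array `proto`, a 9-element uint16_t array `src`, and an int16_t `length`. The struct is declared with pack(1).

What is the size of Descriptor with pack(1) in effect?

ttl at 0 (size 1, align 1) → ends 1
magic at 1 (size 2, align 1) → ends 3
proto at 3 (size 44, align 1) → ends 47
src at 47 (size 18, align 1) → ends 65
length at 65 (size 2, align 1) → ends 67
total 67 bytes, alignment 1

67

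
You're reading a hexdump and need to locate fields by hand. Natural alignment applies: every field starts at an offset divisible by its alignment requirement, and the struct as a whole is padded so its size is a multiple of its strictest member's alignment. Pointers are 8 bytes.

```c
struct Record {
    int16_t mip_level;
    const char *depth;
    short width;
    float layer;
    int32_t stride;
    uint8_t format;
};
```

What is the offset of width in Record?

16

@0: mip_level [2B, align 2] → 2
+6 pad (align 8)
@8: depth [8B, align 8] → 16
@16: width [2B, align 2] → 18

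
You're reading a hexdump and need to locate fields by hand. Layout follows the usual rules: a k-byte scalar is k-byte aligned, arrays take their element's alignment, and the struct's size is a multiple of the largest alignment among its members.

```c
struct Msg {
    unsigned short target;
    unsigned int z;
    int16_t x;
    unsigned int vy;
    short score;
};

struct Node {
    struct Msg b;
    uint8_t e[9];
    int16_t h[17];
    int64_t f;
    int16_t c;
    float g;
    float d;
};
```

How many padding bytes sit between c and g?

2

Msg: 0..2  target  (2B, 2-aligned); 2..4  -- padding (2B); 4..8  z  (4B, 4-aligned); 8..10  x  (2B, 2-aligned); 10..12  -- padding (2B); 12..16  vy  (4B, 4-aligned); 16..18  score  (2B, 2-aligned); 18..20  -- tail padding (2B); sizeof = 20, alignof = 4
0..20  b  (20B, 4-aligned)
20..29  e  (9B, 1-aligned)
29..30  -- padding (1B)
30..64  h  (34B, 2-aligned)
64..72  f  (8B, 8-aligned)
72..74  c  (2B, 2-aligned)
74..76  -- padding (2B)
76..80  g  (4B, 4-aligned)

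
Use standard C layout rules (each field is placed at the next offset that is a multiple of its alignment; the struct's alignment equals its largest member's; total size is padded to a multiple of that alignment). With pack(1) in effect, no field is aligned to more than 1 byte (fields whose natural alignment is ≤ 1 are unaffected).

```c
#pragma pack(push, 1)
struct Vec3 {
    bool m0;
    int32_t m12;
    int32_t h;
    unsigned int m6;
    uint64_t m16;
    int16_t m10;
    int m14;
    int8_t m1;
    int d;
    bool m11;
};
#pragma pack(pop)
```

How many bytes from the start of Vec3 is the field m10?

@0: m0 [1B, align 1] → 1
@1: m12 [4B, align 1] → 5
@5: h [4B, align 1] → 9
@9: m6 [4B, align 1] → 13
@13: m16 [8B, align 1] → 21
@21: m10 [2B, align 1] → 23

21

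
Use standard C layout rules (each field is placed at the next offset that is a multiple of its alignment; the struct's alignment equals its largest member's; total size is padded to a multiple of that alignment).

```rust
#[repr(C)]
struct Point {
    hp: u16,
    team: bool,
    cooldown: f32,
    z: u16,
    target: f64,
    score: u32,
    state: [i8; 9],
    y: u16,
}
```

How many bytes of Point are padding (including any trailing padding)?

hp at 0 (size 2, align 2) → ends 2
team at 2 (size 1, align 1) → ends 3
pad 1 to align 4 for cooldown
cooldown at 4 (size 4, align 4) → ends 8
z at 8 (size 2, align 2) → ends 10
pad 6 to align 8 for target
target at 16 (size 8, align 8) → ends 24
score at 24 (size 4, align 4) → ends 28
state at 28 (size 9, align 1) → ends 37
pad 1 to align 2 for y
y at 38 (size 2, align 2) → ends 40
total 40 bytes, alignment 8
data bytes 32, size 40 → padding 8

8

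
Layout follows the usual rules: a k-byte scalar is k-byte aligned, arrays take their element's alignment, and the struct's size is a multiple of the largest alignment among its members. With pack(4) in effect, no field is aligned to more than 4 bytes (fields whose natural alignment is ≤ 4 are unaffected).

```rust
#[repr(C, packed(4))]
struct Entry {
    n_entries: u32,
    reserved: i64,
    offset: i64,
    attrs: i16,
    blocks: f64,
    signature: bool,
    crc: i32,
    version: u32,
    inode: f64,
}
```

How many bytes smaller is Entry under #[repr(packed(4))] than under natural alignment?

natural layout:
  @0: n_entries [4B, align 4] → 4
  +4 pad (align 8)
  @8: reserved [8B, align 8] → 16
  @16: offset [8B, align 8] → 24
  @24: attrs [2B, align 2] → 26
  +6 pad (align 8)
  @32: blocks [8B, align 8] → 40
  @40: signature [1B, align 1] → 41
  +3 pad (align 4)
  @44: crc [4B, align 4] → 48
  @48: version [4B, align 4] → 52
  +4 pad (align 8)
  @56: inode [8B, align 8] → 64
  size 64, align 8
packed(4) layout:
  @0: n_entries [4B, align 4] → 4
  @4: reserved [8B, align 4] → 12
  @12: offset [8B, align 4] → 20
  @20: attrs [2B, align 2] → 22
  +2 pad (align 4)
  @24: blocks [8B, align 4] → 32
  @32: signature [1B, align 1] → 33
  +3 pad (align 4)
  @36: crc [4B, align 4] → 40
  @40: version [4B, align 4] → 44
  @44: inode [8B, align 4] → 52
  size 52, align 4
64 − 52 = 12

12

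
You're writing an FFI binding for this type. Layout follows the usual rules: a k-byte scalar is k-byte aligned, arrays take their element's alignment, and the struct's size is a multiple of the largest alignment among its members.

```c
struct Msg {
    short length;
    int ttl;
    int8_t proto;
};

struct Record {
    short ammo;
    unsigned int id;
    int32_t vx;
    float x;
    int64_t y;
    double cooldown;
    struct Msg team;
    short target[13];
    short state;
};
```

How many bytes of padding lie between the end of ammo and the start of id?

Msg: length at 0 (size 2, align 2) → ends 2; pad 2 to align 4 for ttl; ttl at 4 (size 4, align 4) → ends 8; proto at 8 (size 1, align 1) → ends 9; tail pad 3 to reach multiple of 4; total 12 bytes, alignment 4
ammo at 0 (size 2, align 2) → ends 2
pad 2 to align 4 for id
id at 4 (size 4, align 4) → ends 8

2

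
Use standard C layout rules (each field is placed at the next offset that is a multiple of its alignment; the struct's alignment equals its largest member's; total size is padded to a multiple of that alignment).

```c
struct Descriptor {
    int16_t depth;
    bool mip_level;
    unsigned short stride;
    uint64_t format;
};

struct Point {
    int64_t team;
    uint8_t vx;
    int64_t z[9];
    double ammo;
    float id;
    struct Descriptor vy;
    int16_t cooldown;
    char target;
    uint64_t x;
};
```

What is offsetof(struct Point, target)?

122

Descriptor: @0: depth [2B, align 2] → 2; @2: mip_level [1B, align 1] → 3; +1 pad (align 2); @4: stride [2B, align 2] → 6; +2 pad (align 8); @8: format [8B, align 8] → 16; size 16, align 8
@0: team [8B, align 8] → 8
@8: vx [1B, align 1] → 9
+7 pad (align 8)
@16: z [72B, align 8] → 88
@88: ammo [8B, align 8] → 96
@96: id [4B, align 4] → 100
+4 pad (align 8)
@104: vy [16B, align 8] → 120
@120: cooldown [2B, align 2] → 122
@122: target [1B, align 1] → 123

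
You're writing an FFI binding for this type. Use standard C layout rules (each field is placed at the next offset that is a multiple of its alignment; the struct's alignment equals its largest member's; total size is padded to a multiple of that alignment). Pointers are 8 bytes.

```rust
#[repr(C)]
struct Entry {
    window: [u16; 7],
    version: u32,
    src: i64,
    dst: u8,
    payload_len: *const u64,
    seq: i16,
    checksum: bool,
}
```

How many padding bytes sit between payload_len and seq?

0

window at 0 (size 14, align 2) → ends 14
pad 2 to align 4 for version
version at 16 (size 4, align 4) → ends 20
pad 4 to align 8 for src
src at 24 (size 8, align 8) → ends 32
dst at 32 (size 1, align 1) → ends 33
pad 7 to align 8 for payload_len
payload_len at 40 (size 8, align 8) → ends 48
seq at 48 (size 2, align 2) → ends 50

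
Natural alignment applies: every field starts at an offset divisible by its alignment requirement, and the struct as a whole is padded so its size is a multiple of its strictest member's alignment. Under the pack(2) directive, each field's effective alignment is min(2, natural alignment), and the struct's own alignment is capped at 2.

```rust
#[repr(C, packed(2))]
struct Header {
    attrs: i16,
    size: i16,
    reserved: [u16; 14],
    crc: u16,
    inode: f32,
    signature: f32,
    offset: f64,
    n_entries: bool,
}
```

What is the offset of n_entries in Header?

@0: attrs [2B, align 2] → 2
@2: size [2B, align 2] → 4
@4: reserved [28B, align 2] → 32
@32: crc [2B, align 2] → 34
@34: inode [4B, align 2] → 38
@38: signature [4B, align 2] → 42
@42: offset [8B, align 2] → 50
@50: n_entries [1B, align 1] → 51

50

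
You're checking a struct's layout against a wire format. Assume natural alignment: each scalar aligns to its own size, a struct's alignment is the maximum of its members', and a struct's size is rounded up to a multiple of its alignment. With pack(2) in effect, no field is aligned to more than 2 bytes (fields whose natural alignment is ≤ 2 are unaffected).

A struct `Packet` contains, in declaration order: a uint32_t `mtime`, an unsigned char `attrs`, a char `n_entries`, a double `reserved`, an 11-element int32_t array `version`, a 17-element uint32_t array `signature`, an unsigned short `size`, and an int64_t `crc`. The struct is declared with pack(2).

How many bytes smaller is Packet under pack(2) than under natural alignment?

natural layout:
  mtime at 0 (size 4, align 4) → ends 4
  attrs at 4 (size 1, align 1) → ends 5
  n_entries at 5 (size 1, align 1) → ends 6
  pad 2 to align 8 for reserved
  reserved at 8 (size 8, align 8) → ends 16
  version at 16 (size 44, align 4) → ends 60
  signature at 60 (size 68, align 4) → ends 128
  size at 128 (size 2, align 2) → ends 130
  pad 6 to align 8 for crc
  crc at 136 (size 8, align 8) → ends 144
  total 144 bytes, alignment 8
packed(2) layout:
  mtime at 0 (size 4, align 2) → ends 4
  attrs at 4 (size 1, align 1) → ends 5
  n_entries at 5 (size 1, align 1) → ends 6
  reserved at 6 (size 8, align 2) → ends 14
  version at 14 (size 44, align 2) → ends 58
  signature at 58 (size 68, align 2) → ends 126
  size at 126 (size 2, align 2) → ends 128
  crc at 128 (size 8, align 2) → ends 136
  total 136 bytes, alignment 2
144 − 136 = 8

8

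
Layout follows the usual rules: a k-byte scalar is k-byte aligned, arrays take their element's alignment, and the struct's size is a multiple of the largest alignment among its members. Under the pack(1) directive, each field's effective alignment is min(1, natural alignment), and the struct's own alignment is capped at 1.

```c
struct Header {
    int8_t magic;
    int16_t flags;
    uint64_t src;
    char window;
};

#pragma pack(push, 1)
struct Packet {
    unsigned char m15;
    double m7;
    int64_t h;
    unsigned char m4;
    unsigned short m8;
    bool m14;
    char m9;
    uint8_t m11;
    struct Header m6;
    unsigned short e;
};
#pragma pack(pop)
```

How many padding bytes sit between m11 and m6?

0

Header: @0: magic [1B, align 1] → 1; +1 pad (align 2); @2: flags [2B, align 2] → 4; +4 pad (align 8); @8: src [8B, align 8] → 16; @16: window [1B, align 1] → 17; +7 tail pad (align 8); size 24, align 8
@0: m15 [1B, align 1] → 1
@1: m7 [8B, align 1] → 9
@9: h [8B, align 1] → 17
@17: m4 [1B, align 1] → 18
@18: m8 [2B, align 1] → 20
@20: m14 [1B, align 1] → 21
@21: m9 [1B, align 1] → 22
@22: m11 [1B, align 1] → 23
@23: m6 [24B, align 1] → 47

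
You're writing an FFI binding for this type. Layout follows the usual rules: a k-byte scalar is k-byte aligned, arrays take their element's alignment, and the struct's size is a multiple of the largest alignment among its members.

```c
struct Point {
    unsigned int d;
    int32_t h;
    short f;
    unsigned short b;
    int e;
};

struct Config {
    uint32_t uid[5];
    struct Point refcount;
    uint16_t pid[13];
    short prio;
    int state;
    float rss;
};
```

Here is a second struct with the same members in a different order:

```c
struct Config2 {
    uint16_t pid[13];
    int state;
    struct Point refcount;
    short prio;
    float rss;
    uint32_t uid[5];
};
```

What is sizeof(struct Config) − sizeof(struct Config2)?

-4

Point: 0..4  d  (4B, 4-aligned); 4..8  h  (4B, 4-aligned); 8..10  f  (2B, 2-aligned); 10..12  b  (2B, 2-aligned); 12..16  e  (4B, 4-aligned); sizeof = 16, alignof = 4
0..20  uid  (20B, 4-aligned)
20..36  refcount  (16B, 4-aligned)
36..62  pid  (26B, 2-aligned)
62..64  prio  (2B, 2-aligned)
64..68  state  (4B, 4-aligned)
68..72  rss  (4B, 4-aligned)
sizeof = 72, alignof = 4
— Config2 —
0..26  pid  (26B, 2-aligned)
26..28  -- padding (2B)
28..32  state  (4B, 4-aligned)
32..48  refcount  (16B, 4-aligned)
48..50  prio  (2B, 2-aligned)
50..52  -- padding (2B)
52..56  rss  (4B, 4-aligned)
56..76  uid  (20B, 4-aligned)
sizeof = 76, alignof = 4
72 − 76 = -4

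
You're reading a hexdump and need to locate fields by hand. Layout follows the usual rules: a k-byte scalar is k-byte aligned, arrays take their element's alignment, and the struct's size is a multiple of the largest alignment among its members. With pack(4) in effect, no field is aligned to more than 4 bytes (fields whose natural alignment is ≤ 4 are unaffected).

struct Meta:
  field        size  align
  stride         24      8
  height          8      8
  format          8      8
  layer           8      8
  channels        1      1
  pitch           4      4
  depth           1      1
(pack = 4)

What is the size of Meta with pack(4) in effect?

60

stride at 0 (size 24, align 4) → ends 24
height at 24 (size 8, align 4) → ends 32
format at 32 (size 8, align 4) → ends 40
layer at 40 (size 8, align 4) → ends 48
channels at 48 (size 1, align 1) → ends 49
pad 3 to align 4 for pitch
pitch at 52 (size 4, align 4) → ends 56
depth at 56 (size 1, align 1) → ends 57
tail pad 3 to reach multiple of 4
total 60 bytes, alignment 4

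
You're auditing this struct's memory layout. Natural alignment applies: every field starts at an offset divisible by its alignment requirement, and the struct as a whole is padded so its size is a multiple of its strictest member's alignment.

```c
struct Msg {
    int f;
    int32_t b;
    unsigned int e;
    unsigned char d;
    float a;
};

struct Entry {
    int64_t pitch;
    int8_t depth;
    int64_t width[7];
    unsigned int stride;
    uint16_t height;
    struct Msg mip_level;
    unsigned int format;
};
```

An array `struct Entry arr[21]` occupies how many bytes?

Msg: @0: f [4B, align 4] → 4; @4: b [4B, align 4] → 8; @8: e [4B, align 4] → 12; @12: d [1B, align 1] → 13; +3 pad (align 4); @16: a [4B, align 4] → 20; size 20, align 4
@0: pitch [8B, align 8] → 8
@8: depth [1B, align 1] → 9
+7 pad (align 8)
@16: width [56B, align 8] → 72
@72: stride [4B, align 4] → 76
@76: height [2B, align 2] → 78
+2 pad (align 4)
@80: mip_level [20B, align 4] → 100
@100: format [4B, align 4] → 104
size 104, align 8
array of 21: 21 × 104 = 2184

2184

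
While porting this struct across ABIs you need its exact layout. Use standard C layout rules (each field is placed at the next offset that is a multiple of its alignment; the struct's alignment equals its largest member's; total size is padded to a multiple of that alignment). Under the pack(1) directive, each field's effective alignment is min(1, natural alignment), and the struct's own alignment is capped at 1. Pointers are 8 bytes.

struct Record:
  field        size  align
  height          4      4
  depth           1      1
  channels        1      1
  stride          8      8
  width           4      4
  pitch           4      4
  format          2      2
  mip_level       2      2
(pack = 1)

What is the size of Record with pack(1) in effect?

@0: height [4B, align 1] → 4
@4: depth [1B, align 1] → 5
@5: channels [1B, align 1] → 6
@6: stride [8B, align 1] → 14
@14: width [4B, align 1] → 18
@18: pitch [4B, align 1] → 22
@22: format [2B, align 1] → 24
@24: mip_level [2B, align 1] → 26
size 26, align 1

26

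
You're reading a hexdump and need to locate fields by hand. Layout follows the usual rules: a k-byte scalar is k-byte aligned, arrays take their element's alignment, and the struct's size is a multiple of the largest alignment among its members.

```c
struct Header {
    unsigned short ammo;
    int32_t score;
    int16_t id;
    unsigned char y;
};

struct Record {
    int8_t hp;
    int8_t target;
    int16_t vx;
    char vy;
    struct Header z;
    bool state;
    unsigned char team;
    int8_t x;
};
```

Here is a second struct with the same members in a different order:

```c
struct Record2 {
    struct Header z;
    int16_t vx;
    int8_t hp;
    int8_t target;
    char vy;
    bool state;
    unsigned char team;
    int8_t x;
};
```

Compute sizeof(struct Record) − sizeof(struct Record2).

Header: 0..2  ammo  (2B, 2-aligned); 2..4  -- padding (2B); 4..8  score  (4B, 4-aligned); 8..10  id  (2B, 2-aligned); 10..11  y  (1B, 1-aligned); 11..12  -- tail padding (1B); sizeof = 12, alignof = 4
0..1  hp  (1B, 1-aligned)
1..2  target  (1B, 1-aligned)
2..4  vx  (2B, 2-aligned)
4..5  vy  (1B, 1-aligned)
5..8  -- padding (3B)
8..20  z  (12B, 4-aligned)
20..21  state  (1B, 1-aligned)
21..22  team  (1B, 1-aligned)
22..23  x  (1B, 1-aligned)
23..24  -- tail padding (1B)
sizeof = 24, alignof = 4
— Record2 —
0..12  z  (12B, 4-aligned)
12..14  vx  (2B, 2-aligned)
14..15  hp  (1B, 1-aligned)
15..16  target  (1B, 1-aligned)
16..17  vy  (1B, 1-aligned)
17..18  state  (1B, 1-aligned)
18..19  team  (1B, 1-aligned)
19..20  x  (1B, 1-aligned)
sizeof = 20, alignof = 4
24 − 20 = 4

4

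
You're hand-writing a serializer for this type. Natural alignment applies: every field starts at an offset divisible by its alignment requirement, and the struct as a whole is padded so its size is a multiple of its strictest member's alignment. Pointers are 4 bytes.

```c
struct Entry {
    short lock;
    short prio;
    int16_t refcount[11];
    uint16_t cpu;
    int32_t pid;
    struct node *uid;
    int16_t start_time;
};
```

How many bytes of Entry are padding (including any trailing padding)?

0..2  lock  (2B, 2-aligned)
2..4  prio  (2B, 2-aligned)
4..26  refcount  (22B, 2-aligned)
26..28  cpu  (2B, 2-aligned)
28..32  pid  (4B, 4-aligned)
32..36  uid  (4B, 4-aligned)
36..38  start_time  (2B, 2-aligned)
38..40  -- tail padding (2B)
sizeof = 40, alignof = 4
data bytes 38, size 40 → padding 2

2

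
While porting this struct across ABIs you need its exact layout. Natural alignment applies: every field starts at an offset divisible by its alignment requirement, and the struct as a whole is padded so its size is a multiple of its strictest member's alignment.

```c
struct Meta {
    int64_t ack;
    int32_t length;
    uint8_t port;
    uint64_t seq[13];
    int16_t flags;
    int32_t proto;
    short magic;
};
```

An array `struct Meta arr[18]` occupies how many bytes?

2448

0..8  ack  (8B, 8-aligned)
8..12  length  (4B, 4-aligned)
12..13  port  (1B, 1-aligned)
13..16  -- padding (3B)
16..120  seq  (104B, 8-aligned)
120..122  flags  (2B, 2-aligned)
122..124  -- padding (2B)
124..128  proto  (4B, 4-aligned)
128..130  magic  (2B, 2-aligned)
130..136  -- tail padding (6B)
sizeof = 136, alignof = 8
array of 18: 18 × 136 = 2448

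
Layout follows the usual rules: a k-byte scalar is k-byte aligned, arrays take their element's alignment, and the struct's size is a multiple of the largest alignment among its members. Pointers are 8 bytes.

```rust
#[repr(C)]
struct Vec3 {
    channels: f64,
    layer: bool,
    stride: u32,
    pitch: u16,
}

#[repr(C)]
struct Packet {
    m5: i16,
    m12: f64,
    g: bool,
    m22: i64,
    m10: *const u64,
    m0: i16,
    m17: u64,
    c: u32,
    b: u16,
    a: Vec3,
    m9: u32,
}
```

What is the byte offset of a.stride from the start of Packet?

76

Vec3: 0..8  channels  (8B, 8-aligned); 8..9  layer  (1B, 1-aligned); 9..12  -- padding (3B); 12..16  stride  (4B, 4-aligned); 16..18  pitch  (2B, 2-aligned); 18..24  -- tail padding (6B); sizeof = 24, alignof = 8
0..2  m5  (2B, 2-aligned)
2..8  -- padding (6B)
8..16  m12  (8B, 8-aligned)
16..17  g  (1B, 1-aligned)
17..24  -- padding (7B)
24..32  m22  (8B, 8-aligned)
32..40  m10  (8B, 8-aligned)
40..42  m0  (2B, 2-aligned)
42..48  -- padding (6B)
48..56  m17  (8B, 8-aligned)
56..60  c  (4B, 4-aligned)
60..62  b  (2B, 2-aligned)
62..64  -- padding (2B)
64..88  a  (24B, 8-aligned)
within Vec3: stride at 12
64 + 12 = 76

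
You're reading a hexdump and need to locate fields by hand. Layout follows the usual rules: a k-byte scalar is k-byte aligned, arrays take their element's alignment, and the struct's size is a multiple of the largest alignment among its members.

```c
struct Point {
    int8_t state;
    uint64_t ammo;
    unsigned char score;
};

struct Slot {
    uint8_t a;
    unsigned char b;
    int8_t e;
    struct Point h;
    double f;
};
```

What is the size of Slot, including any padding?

Point: 0..1  state  (1B, 1-aligned); 1..8  -- padding (7B); 8..16  ammo  (8B, 8-aligned); 16..17  score  (1B, 1-aligned); 17..24  -- tail padding (7B); sizeof = 24, alignof = 8
0..1  a  (1B, 1-aligned)
1..2  b  (1B, 1-aligned)
2..3  e  (1B, 1-aligned)
3..8  -- padding (5B)
8..32  h  (24B, 8-aligned)
32..40  f  (8B, 8-aligned)
sizeof = 40, alignof = 8

40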